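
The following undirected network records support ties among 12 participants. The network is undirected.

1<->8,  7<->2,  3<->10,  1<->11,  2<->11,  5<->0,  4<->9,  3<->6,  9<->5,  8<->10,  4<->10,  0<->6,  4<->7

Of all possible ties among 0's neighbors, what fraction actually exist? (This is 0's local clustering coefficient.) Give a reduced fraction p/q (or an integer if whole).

0

0's neighbors: 5 and 6 (k = 2).
Possible neighbor pairs: C(2,2) = 1. Edges among them: none → e = 0.
Clustering(0) = 0/1.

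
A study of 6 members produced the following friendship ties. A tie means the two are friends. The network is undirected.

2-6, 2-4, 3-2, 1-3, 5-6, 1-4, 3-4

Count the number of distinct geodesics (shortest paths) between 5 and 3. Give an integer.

The shortest distance is 3, and the only length-3 path is 5–6–2–3. So there is exactly 1 shortest path.

1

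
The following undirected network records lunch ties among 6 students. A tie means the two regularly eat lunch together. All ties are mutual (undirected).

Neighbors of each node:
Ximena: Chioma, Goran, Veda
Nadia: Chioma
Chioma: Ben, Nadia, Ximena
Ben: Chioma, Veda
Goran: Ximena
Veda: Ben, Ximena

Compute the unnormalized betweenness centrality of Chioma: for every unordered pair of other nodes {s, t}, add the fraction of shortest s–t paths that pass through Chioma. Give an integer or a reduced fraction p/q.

Pairs whose geodesics pass through Chioma — Ben–Ximena: 1/2; Ben–Nadia: 1; Ben–Goran: 1/2; Veda–Nadia: 2/2; Ximena–Nadia: 1; Nadia–Goran: 1.
All other pairs contribute 0.
Summing the contributions gives betweenness(Chioma) = 5.

5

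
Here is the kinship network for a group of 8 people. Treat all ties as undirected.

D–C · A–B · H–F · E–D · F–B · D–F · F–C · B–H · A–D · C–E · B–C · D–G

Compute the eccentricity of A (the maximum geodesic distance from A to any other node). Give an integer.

2

Distances from A: B:1, C:2, D:1, E:2, F:2, G:2, H:2.
The largest is 2 (to H, C, F, E, and G), so the eccentricity of A is 2.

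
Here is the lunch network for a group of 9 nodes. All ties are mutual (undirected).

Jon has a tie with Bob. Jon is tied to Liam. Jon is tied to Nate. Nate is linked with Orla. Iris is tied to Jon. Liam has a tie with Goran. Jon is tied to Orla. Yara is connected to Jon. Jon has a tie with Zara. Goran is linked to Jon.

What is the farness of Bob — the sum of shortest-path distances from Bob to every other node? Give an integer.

15

Distances from Bob: Goran:2, Iris:2, Jon:1, Liam:2, Nate:2, Orla:2, Yara:2, Zara:2.
Sum = 2 + 2 + 1 + 2 + 2 + 2 + 2 + 2 = 15.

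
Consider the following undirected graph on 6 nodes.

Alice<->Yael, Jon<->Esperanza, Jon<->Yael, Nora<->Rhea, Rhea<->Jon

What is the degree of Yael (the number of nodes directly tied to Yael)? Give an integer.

2

Yael is directly tied to Alice and Jon. That is 2 neighbors, so the degree of Yael is 2.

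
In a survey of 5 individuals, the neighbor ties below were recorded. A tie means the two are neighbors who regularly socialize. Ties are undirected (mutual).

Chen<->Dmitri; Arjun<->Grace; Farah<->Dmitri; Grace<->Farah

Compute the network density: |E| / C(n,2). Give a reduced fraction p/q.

2/5

There are 4 edges and 5 nodes, so the maximum possible is C(5,2) = 10.
Density = 4/10 = 2/5.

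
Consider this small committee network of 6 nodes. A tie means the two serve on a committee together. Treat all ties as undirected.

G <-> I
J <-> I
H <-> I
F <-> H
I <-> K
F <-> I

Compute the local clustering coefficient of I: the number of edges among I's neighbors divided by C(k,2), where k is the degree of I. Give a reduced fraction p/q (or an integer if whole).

1/10

I's neighbors: F, G, H, J, and K (k = 5).
Possible neighbor pairs: C(5,2) = 10. Edges among them: F–H → e = 1.
Clustering(I) = 1/10.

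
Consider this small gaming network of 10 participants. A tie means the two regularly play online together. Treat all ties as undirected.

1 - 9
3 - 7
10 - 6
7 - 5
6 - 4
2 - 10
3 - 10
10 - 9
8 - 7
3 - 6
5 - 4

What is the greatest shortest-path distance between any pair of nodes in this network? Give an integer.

5

Eccentricity of each node (its greatest distance to any other): 1:5, 2:4, 3:3, 4:4, 5:5, 6:3, 7:4, 8:5, 9:4, 10:3.
The maximum eccentricity is 5, realized for instance by the pair 1–5 via 1 – 9 – 10 – 3 – 7 – 5. So the diameter is 5.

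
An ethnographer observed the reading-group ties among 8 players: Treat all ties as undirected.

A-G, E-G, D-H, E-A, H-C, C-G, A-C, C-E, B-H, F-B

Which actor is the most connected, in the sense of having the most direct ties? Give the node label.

C

Degrees — A:3, B:2, C:4, D:1, E:3, F:1, G:3, H:3.
The maximum is 4, attained only by C.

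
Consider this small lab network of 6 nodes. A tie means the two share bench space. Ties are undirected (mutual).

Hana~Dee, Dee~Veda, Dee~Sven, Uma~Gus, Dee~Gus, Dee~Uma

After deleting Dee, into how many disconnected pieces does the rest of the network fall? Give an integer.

4

Without Dee, the remaining ties split the others into: {Veda}; {Hana}; {Gus, Uma}; {Sven}.
That's 4 separate components.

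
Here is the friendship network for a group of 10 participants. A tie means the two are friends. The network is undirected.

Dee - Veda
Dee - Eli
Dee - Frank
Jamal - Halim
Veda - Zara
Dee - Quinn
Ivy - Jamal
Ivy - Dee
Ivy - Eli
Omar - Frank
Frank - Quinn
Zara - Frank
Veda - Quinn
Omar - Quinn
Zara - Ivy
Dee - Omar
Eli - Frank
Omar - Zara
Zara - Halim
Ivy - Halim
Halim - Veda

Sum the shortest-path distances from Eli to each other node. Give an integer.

Distances from Eli: Dee:1, Frank:1, Halim:2, Ivy:1, Jamal:2, Omar:2, Quinn:2, Veda:2, Zara:2.
Sum = 1 + 1 + 2 + 1 + 2 + 2 + 2 + 2 + 2 = 15.

15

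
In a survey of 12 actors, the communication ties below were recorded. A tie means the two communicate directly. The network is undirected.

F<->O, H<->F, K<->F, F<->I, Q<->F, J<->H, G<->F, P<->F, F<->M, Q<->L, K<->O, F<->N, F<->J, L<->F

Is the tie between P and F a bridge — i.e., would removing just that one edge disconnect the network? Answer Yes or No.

Yes

Without the P–F edge there is no alternate route between P and F, so the network disconnects. It is a bridge.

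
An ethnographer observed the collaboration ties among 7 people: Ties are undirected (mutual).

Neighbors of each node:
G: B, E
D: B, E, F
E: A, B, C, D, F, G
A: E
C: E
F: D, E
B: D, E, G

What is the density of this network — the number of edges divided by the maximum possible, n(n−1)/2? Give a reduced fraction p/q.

There are 9 edges and 7 nodes, so the maximum possible is C(7,2) = 21.
Density = 9/21 = 3/7.

3/7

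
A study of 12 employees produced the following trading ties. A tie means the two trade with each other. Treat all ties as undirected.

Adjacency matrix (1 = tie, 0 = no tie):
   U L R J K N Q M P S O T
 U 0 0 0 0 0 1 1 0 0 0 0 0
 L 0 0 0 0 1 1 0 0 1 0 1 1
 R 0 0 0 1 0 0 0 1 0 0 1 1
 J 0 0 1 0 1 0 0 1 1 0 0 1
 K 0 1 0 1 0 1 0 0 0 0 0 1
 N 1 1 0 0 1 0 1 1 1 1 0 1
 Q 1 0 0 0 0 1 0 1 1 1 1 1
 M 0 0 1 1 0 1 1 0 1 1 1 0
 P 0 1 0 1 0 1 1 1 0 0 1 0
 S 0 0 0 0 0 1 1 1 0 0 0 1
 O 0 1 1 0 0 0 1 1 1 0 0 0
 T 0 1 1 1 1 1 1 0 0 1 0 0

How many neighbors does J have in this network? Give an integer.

5

J is directly tied to K, M, P, R, and T. That is 5 neighbors, so the degree of J is 5.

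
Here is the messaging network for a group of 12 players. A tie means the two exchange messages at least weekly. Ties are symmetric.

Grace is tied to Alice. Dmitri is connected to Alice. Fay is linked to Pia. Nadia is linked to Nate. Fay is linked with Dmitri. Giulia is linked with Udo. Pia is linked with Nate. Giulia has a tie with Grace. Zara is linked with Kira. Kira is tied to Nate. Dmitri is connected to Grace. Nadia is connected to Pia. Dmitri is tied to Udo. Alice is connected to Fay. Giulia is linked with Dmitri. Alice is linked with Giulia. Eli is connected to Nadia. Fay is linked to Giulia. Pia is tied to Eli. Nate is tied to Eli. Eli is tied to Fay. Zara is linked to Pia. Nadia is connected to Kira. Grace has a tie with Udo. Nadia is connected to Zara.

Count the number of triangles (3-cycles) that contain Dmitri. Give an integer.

Dmitri's neighbors: Alice, Fay, Giulia, Grace, and Udo.
Neighbor pairs that are themselves tied: Dmitri–Alice–Fay; Dmitri–Alice–Giulia; Dmitri–Alice–Grace; Dmitri–Fay–Giulia; Dmitri–Giulia–Grace; Dmitri–Giulia–Udo; Dmitri–Grace–Udo. Each forms one triangle with Dmitri, for 7 in total.

7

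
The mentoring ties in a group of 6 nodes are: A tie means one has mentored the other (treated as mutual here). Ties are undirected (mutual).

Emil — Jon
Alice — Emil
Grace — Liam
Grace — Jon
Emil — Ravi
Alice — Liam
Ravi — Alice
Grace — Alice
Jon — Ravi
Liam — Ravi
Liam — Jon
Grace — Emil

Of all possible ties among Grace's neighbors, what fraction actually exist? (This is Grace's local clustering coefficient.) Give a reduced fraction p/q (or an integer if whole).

2/3

Grace's neighbors: Alice, Emil, Jon, and Liam (k = 4).
Possible neighbor pairs: C(4,2) = 6. Edges among them: Alice–Emil, Alice–Liam, Emil–Jon, Jon–Liam → e = 4.
Clustering(Grace) = 4/6 = 2/3.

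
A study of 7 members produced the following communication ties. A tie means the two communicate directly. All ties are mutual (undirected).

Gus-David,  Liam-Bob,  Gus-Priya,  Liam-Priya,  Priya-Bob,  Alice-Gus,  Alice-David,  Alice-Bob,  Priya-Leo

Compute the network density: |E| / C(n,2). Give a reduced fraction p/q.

3/7

There are 9 edges and 7 nodes, so the maximum possible is C(7,2) = 21.
Density = 9/21 = 3/7.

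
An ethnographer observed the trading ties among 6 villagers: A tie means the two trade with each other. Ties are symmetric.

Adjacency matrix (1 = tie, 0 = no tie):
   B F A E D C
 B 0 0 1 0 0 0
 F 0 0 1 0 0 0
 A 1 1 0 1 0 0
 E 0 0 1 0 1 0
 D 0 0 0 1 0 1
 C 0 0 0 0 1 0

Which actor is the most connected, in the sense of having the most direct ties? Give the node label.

Degrees — A:3, B:1, C:1, D:2, E:2, F:1.
The maximum is 3, attained only by A.

A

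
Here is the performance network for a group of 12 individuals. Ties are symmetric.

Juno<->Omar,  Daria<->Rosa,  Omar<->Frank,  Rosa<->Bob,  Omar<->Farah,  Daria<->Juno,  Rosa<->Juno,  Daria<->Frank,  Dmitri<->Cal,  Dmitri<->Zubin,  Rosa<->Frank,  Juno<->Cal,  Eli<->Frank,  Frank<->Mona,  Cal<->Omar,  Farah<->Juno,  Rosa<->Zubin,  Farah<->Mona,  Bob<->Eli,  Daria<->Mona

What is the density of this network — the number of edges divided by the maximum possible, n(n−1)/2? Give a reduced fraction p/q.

There are 20 edges and 12 nodes, so the maximum possible is C(12,2) = 66.
Density = 20/66 = 10/33.

10/33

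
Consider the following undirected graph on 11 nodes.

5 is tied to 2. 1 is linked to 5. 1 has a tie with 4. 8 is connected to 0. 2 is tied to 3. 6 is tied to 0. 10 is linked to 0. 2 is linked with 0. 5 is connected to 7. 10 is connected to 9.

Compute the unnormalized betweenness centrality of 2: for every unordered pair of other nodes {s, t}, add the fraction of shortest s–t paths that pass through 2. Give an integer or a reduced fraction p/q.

Pairs whose geodesics pass through 2 — 7–10: 1; 7–6: 1; 7–0: 1; 7–3: 1; 7–9: 1; 7–8: 1; 4–10: 1; 4–6: 1; 4–0: 1; 4–3: 1; 4–9: 1; 4–8: 1; 5–10: 1; 5–6: 1 … (+15 more pairs).
All other pairs contribute 0.
Summing the contributions gives betweenness(2) = 29.

29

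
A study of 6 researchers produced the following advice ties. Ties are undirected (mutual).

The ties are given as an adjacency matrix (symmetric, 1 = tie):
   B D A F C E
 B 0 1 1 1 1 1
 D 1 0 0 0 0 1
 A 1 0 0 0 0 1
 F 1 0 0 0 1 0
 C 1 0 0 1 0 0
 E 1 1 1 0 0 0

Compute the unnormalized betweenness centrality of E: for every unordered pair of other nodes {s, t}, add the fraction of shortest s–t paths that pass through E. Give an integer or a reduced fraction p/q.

Pairs whose geodesics pass through E — D–A: 1/2.
All other pairs contribute 0.
Summing the contributions gives betweenness(E) = 1/2.

1/2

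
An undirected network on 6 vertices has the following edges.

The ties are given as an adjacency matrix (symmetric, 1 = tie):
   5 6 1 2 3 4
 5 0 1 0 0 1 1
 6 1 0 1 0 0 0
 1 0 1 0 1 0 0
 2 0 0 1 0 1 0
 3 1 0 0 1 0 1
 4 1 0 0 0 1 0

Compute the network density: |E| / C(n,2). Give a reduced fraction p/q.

7/15

There are 7 edges and 6 nodes, so the maximum possible is C(6,2) = 15.
Density = 7/15.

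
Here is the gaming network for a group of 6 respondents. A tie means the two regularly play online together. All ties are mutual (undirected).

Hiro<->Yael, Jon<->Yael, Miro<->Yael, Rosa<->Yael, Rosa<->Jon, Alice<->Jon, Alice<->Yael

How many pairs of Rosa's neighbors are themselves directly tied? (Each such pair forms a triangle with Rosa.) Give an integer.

1

Rosa's neighbors: Jon and Yael.
Neighbor pairs that are themselves tied: Rosa–Jon–Yael. Each forms one triangle with Rosa, for 1 in total.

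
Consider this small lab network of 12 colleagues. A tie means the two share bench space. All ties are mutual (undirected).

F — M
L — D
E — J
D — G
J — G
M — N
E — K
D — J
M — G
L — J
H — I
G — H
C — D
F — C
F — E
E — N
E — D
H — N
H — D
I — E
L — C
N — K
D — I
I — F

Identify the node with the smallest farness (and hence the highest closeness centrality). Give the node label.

Farness (sum of distances to all others) for each node — C:21, D:15, E:16, F:18, G:19, H:18, I:18, J:18, K:23, L:22, M:20, N:20.
The smallest farness is 15, for D, so D has the highest closeness.

D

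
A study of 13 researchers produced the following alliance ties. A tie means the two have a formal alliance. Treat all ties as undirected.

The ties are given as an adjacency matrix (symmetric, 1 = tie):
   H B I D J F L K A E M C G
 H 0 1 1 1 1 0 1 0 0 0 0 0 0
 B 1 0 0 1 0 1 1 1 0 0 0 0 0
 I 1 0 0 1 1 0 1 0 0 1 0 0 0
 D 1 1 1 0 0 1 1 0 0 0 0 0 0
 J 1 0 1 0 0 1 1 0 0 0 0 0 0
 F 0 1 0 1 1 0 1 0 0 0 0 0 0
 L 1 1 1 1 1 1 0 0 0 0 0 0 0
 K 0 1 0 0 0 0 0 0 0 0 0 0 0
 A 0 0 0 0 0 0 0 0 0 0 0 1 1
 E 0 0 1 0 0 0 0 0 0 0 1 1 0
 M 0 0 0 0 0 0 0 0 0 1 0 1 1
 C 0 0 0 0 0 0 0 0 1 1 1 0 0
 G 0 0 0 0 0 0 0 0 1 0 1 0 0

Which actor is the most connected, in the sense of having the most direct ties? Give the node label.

Degrees — A:2, B:5, C:3, D:5, E:3, F:4, G:2, H:5, I:5, J:4, K:1, L:6, M:3.
The maximum is 6, attained only by L.

L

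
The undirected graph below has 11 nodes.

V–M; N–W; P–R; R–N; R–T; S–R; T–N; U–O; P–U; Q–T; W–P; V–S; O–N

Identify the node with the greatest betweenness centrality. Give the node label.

Unnormalized betweenness of each node: M:0, N:12, O:2, P:8, Q:0, R:49/2, S:16, T:9, U:1, V:9, W:1/2.
R has the largest value, 49/2, making it the main broker — the node through which the most shortest paths run.

R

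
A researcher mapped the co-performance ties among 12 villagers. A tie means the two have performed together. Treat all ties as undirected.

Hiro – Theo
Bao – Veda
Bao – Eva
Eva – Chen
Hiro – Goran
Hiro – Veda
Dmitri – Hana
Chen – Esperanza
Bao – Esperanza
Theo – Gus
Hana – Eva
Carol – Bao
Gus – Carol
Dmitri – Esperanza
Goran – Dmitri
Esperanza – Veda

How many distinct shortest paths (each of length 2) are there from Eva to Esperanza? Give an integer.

The shortest distance is 2. The length-2 paths are: Eva–Bao–Esperanza; Eva–Chen–Esperanza.
That gives 2 distinct shortest paths.

2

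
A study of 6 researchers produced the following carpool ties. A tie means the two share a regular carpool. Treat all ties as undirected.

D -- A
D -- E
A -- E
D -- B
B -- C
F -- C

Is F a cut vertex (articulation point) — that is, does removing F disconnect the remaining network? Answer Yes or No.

Even without F, every remaining node can still reach every other (the residual graph is connected), so F is not a cut vertex.

No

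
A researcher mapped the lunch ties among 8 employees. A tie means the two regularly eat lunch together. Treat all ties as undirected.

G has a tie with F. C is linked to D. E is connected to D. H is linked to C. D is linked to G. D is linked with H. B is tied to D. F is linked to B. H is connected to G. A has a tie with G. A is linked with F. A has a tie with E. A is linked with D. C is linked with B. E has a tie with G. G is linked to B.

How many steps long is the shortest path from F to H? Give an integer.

One shortest route is F – G – H, which uses 2 edges, and F and H are not directly tied, so nothing shorter exists. So d(F,H) = 2.

2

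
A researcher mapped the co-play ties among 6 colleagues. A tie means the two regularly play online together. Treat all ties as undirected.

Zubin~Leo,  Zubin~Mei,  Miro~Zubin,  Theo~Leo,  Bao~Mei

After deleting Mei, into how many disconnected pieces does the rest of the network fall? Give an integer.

2

Without Mei, the remaining ties split the others into: {Leo, Miro, Theo, Zubin}; {Bao}.
That's 2 separate components.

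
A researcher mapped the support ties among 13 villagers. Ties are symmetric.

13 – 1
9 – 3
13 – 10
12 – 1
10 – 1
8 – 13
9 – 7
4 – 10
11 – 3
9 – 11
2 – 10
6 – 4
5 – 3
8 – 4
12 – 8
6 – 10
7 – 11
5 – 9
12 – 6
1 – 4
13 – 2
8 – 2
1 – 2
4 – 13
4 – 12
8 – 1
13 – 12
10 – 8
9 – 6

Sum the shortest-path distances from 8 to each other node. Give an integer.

27

Distances from 8: 1:1, 2:1, 3:4, 4:1, 5:4, 6:2, 7:4, 9:3, 10:1, 11:4, 12:1, 13:1.
Sum = 1 + 1 + 4 + 1 + 4 + 2 + 4 + 3 + 1 + 4 + 1 + 1 = 27.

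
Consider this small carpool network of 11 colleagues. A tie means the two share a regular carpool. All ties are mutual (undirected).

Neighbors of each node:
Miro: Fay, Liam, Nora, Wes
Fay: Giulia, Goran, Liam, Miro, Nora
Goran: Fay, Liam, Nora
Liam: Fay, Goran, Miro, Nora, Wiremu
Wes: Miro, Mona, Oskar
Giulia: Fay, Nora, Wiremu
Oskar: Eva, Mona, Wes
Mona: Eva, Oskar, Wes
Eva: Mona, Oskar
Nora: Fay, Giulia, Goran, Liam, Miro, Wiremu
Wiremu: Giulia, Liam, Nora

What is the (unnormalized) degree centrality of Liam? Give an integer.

5

Liam is directly tied to Fay, Goran, Miro, Nora, and Wiremu. That is 5 neighbors, so the degree of Liam is 5.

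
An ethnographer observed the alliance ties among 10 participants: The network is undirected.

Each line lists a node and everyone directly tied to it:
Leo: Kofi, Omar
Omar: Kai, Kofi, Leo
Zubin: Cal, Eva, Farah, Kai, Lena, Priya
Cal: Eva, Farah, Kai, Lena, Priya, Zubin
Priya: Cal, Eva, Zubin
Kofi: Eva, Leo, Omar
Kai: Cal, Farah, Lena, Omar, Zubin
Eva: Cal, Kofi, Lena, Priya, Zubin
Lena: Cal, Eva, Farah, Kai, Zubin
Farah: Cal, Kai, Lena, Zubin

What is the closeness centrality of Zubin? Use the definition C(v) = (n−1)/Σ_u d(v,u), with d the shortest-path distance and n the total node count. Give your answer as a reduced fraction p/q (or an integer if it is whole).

Distances from Zubin: Cal:1, Eva:1, Farah:1, Kai:1, Kofi:2, Lena:1, Leo:3, Omar:2, Priya:1. Sum = 13.
n = 10, so closeness = 9/13.

9/13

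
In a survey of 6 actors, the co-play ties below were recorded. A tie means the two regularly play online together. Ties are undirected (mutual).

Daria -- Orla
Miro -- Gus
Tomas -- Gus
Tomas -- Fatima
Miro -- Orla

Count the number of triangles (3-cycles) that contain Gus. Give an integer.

0

Gus's neighbors are Miro and Tomas, but none of them are tied to each other, so no triangle contains Gus.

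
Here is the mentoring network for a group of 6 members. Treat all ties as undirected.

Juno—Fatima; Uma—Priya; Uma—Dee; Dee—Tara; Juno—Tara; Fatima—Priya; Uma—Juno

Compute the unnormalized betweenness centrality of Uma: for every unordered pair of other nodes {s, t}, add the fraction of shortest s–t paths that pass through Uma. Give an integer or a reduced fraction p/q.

10/3

Pairs whose geodesics pass through Uma — Priya–Juno: 1/2; Priya–Tara: 2/3; Priya–Dee: 1; Fatima–Dee: 2/3; Juno–Dee: 1/2.
All other pairs contribute 0.
Summing the contributions gives betweenness(Uma) = 10/3.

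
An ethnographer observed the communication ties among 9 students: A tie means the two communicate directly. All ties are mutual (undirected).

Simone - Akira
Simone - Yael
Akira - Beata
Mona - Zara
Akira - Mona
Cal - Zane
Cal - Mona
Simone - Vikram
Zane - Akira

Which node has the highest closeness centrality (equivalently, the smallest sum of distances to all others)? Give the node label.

Farness (sum of distances to all others) for each node — Akira:12, Beata:19, Cal:20, Mona:15, Simone:15, Vikram:22, Yael:22, Zane:17, Zara:22.
The smallest farness is 12, for Akira, so Akira has the highest closeness.

Akira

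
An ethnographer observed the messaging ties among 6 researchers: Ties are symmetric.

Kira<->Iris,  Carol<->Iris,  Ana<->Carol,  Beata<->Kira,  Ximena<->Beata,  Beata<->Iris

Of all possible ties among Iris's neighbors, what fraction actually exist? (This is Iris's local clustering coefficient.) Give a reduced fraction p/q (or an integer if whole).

1/3

Iris's neighbors: Beata, Carol, and Kira (k = 3).
Possible neighbor pairs: C(3,2) = 3. Edges among them: Beata–Kira → e = 1.
Clustering(Iris) = 1/3.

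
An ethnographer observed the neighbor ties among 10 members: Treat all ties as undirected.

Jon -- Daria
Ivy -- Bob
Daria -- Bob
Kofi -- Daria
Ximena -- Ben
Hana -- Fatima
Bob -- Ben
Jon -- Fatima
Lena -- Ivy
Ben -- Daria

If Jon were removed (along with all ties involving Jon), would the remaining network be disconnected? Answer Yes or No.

Removing Jon leaves {Ben, Bob, Daria, Ivy, Kofi, Lena, and Ximena} with no path to {Fatima and Hana}, so the network splits into 2 components. Jon is a cut vertex.

Yes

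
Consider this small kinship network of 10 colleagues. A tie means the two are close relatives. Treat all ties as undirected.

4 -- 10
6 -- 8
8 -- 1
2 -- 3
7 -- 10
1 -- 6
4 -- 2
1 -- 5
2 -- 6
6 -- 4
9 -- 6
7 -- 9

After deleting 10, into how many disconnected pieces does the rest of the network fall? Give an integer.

1

10's neighbors (4 and 7) remain reachable from one another through other ties, so the rest of the network stays in one piece.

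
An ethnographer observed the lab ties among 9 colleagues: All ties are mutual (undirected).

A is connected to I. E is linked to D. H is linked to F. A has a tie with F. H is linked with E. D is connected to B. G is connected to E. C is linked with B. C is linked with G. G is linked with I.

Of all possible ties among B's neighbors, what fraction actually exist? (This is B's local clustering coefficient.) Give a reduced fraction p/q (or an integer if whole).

B's neighbors: C and D (k = 2).
Possible neighbor pairs: C(2,2) = 1. Edges among them: none → e = 0.
Clustering(B) = 0/1.

0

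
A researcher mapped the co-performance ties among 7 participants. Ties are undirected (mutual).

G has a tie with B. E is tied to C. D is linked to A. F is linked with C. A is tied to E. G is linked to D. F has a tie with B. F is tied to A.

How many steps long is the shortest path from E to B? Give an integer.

3

One shortest route is E – A – F – B, which uses 3 edges, and at distance 2 from E we only reach {D, F}, which does not include B. So d(E,B) = 3.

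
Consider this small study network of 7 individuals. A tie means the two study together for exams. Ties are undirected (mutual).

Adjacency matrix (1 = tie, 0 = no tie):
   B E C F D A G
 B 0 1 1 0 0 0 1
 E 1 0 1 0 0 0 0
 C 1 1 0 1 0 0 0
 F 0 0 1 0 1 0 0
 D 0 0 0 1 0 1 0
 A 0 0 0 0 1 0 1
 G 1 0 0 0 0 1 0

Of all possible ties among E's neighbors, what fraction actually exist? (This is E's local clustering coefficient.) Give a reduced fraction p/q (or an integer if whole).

E's neighbors: B and C (k = 2).
Possible neighbor pairs: C(2,2) = 1. Edges among them: B–C → e = 1.
Clustering(E) = 1/1.

1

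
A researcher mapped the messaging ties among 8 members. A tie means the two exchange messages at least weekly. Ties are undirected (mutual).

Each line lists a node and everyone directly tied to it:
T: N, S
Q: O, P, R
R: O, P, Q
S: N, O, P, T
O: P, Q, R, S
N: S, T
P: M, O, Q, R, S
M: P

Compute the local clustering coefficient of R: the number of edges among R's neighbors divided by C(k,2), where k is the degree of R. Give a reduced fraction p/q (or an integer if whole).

1

R's neighbors: O, P, and Q (k = 3).
Possible neighbor pairs: C(3,2) = 3. Edges among them: O–P, O–Q, P–Q → e = 3.
Clustering(R) = 3/3 = 1.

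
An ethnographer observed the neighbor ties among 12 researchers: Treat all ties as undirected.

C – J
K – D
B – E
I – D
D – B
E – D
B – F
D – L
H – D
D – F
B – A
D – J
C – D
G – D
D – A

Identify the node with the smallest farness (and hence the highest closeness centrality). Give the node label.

Farness (sum of distances to all others) for each node — A:20, B:18, C:20, D:11, E:20, F:20, G:21, H:21, I:21, J:20, K:21, L:21.
The smallest farness is 11, for D, so D has the highest closeness.

D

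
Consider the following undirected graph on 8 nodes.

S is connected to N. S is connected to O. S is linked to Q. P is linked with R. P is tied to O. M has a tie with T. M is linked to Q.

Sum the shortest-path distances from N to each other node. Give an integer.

19

Distances from N: M:3, O:2, P:3, Q:2, R:4, S:1, T:4.
Sum = 3 + 2 + 3 + 2 + 4 + 1 + 4 = 19.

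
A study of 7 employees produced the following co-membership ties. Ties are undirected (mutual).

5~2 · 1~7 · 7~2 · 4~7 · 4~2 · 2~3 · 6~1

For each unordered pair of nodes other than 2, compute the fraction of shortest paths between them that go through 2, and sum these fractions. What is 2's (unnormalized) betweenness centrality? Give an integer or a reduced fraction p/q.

Pairs whose geodesics pass through 2 — 3–4: 1; 3–1: 1; 3–5: 1; 3–6: 1; 3–7: 1; 4–5: 1; 1–5: 1; 5–6: 1; 5–7: 1.
All other pairs contribute 0.
Summing the contributions gives betweenness(2) = 9.

9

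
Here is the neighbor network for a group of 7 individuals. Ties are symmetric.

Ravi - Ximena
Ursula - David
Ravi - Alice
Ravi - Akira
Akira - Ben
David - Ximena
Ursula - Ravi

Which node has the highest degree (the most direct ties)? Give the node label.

Degrees — Akira:2, Alice:1, Ben:1, David:2, Ravi:4, Ursula:2, Ximena:2.
The maximum is 4, attained only by Ravi.

Ravi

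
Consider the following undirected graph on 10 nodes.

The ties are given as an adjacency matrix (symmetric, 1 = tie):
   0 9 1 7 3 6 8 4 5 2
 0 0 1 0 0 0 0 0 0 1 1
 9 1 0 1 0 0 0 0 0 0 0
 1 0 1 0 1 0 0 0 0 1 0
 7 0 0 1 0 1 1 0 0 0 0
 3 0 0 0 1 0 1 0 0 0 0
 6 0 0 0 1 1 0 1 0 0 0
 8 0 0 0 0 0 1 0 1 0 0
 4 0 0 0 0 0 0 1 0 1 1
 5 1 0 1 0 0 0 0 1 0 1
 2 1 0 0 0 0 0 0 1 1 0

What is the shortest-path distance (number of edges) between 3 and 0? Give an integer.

4

One shortest route is 3 – 7 – 1 – 5 – 0, which uses 4 edges, and at distance 3 from 3 we only reach {4, 5, 9}, which does not include 0. So d(3,0) = 4.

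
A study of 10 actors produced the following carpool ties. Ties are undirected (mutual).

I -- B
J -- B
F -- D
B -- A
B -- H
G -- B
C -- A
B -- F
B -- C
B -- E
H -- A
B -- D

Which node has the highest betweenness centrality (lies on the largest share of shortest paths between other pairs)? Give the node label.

B

Unnormalized betweenness of each node: A:1/2, B:65/2, C:0, D:0, E:0, F:0, G:0, H:0, I:0, J:0.
B has the largest value, 65/2, making it the main broker — the node through which the most shortest paths run.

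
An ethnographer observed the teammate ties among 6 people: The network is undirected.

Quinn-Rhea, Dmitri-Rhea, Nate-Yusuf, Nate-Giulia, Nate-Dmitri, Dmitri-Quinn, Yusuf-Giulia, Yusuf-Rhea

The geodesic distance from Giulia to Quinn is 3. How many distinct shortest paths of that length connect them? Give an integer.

2

The shortest distance is 3. The length-3 paths are: Giulia–Nate–Dmitri–Quinn; Giulia–Yusuf–Rhea–Quinn.
That gives 2 distinct shortest paths.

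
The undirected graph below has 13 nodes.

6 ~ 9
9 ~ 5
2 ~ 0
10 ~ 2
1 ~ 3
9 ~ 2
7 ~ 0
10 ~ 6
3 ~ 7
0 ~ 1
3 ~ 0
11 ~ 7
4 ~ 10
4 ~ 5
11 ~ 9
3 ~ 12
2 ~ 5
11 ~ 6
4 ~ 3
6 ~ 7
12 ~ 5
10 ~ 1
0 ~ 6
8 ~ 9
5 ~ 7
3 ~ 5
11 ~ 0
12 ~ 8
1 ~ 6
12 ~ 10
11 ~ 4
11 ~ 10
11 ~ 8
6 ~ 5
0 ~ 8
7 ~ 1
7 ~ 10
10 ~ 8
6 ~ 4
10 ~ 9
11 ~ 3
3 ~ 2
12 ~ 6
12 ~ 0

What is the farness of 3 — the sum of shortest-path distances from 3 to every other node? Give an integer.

16

Distances from 3: 0:1, 1:1, 2:1, 4:1, 5:1, 6:2, 7:1, 8:2, 9:2, 10:2, 11:1, 12:1.
Sum = 1 + 1 + 1 + 1 + 1 + 2 + 1 + 2 + 2 + 2 + 1 + 1 = 16.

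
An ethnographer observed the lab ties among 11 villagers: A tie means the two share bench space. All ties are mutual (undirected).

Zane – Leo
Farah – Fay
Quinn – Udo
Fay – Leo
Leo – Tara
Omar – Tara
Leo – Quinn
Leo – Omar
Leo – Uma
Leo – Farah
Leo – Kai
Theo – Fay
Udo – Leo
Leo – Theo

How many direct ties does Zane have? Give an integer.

Zane is directly tied to Leo. That is 1 neighbor, so the degree of Zane is 1.

1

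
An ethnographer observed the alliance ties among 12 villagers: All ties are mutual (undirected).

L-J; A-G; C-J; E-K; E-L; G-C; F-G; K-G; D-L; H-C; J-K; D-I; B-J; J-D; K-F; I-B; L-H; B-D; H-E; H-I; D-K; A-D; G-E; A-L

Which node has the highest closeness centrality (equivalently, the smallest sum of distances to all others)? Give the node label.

D

Farness (sum of distances to all others) for each node — A:19, B:22, C:19, D:16, E:19, F:24, G:19, H:19, I:21, J:17, K:17, L:18.
The smallest farness is 16, for D, so D has the highest closeness.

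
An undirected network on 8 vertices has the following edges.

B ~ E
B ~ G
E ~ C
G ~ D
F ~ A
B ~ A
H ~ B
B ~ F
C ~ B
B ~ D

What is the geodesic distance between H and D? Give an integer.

One shortest route is H – B – D, which uses 2 edges, and H and D are not directly tied, so nothing shorter exists. So d(H,D) = 2.

2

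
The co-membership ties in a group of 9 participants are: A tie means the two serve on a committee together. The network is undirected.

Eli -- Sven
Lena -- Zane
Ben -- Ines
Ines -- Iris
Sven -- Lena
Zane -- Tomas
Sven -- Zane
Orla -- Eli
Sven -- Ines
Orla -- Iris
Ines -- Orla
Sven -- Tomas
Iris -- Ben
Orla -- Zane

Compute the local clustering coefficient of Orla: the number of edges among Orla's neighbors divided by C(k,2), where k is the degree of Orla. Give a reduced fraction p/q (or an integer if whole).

1/6

Orla's neighbors: Eli, Ines, Iris, and Zane (k = 4).
Possible neighbor pairs: C(4,2) = 6. Edges among them: Ines–Iris → e = 1.
Clustering(Orla) = 1/6.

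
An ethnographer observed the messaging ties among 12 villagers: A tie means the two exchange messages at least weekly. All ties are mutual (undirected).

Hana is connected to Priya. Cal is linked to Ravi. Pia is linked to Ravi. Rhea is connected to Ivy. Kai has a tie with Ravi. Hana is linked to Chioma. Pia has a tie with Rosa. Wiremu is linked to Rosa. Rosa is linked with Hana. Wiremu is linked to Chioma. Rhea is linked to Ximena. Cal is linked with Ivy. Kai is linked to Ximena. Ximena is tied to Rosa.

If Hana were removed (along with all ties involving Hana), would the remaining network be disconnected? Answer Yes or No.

Yes

Removing Hana leaves {Cal, Chioma, Ivy, Kai, Pia, Ravi, Rhea, Rosa, Wiremu, and Ximena} with no path to {Priya}, so the network splits into 2 components. Hana is a cut vertex.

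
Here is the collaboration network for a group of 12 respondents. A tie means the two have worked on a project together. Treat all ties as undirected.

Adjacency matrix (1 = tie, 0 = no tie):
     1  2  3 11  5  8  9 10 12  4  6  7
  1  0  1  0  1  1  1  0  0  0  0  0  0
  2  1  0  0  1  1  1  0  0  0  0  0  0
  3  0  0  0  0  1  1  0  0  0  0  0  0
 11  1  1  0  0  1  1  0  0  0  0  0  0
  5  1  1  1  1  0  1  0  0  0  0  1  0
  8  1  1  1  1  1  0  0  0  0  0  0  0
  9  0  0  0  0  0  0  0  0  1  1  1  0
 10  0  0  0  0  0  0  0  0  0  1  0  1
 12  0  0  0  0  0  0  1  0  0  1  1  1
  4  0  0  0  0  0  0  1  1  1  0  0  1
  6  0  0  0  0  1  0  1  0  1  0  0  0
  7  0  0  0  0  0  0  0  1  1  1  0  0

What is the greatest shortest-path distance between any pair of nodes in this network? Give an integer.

5

Eccentricity of each node (its greatest distance to any other): 1:5, 2:5, 3:5, 4:4, 5:4, 6:3, 7:4, 8:5, 9:3, 10:5, 11:5, 12:3.
The maximum eccentricity is 5, realized for instance by the pair 1–10 via 1 – 5 – 6 – 12 – 4 – 10. So the diameter is 5.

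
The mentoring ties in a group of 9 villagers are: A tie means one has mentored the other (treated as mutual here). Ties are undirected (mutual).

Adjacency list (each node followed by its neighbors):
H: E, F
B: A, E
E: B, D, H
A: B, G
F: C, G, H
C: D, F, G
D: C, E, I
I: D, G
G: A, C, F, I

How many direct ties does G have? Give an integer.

G is directly tied to A, C, F, and I. That is 4 neighbors, so the degree of G is 4.

4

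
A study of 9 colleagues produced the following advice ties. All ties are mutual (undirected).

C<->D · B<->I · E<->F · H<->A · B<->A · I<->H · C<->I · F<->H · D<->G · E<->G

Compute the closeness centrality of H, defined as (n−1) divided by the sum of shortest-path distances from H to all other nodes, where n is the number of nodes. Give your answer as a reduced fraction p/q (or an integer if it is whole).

8/15

Distances from H: A:1, B:2, C:2, D:3, E:2, F:1, G:3, I:1. Sum = 15.
n = 9, so closeness = 8/15.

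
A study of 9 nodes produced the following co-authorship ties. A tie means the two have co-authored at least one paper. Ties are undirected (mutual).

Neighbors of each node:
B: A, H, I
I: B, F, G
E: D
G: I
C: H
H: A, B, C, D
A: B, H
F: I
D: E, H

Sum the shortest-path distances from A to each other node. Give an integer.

17

Distances from A: B:1, C:2, D:2, E:3, F:3, G:3, H:1, I:2.
Sum = 1 + 2 + 2 + 3 + 3 + 3 + 1 + 2 = 17.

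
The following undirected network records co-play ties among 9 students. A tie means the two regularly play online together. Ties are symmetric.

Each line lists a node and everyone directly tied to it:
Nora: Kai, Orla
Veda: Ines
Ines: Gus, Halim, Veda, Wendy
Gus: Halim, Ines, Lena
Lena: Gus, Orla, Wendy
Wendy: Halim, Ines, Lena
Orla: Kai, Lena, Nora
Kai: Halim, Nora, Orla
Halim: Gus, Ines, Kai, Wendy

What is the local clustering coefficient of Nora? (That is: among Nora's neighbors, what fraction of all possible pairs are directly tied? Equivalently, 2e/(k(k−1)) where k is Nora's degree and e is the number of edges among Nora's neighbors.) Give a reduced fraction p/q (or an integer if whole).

Nora's neighbors: Kai and Orla (k = 2).
Possible neighbor pairs: C(2,2) = 1. Edges among them: Kai–Orla → e = 1.
Clustering(Nora) = 1/1.

1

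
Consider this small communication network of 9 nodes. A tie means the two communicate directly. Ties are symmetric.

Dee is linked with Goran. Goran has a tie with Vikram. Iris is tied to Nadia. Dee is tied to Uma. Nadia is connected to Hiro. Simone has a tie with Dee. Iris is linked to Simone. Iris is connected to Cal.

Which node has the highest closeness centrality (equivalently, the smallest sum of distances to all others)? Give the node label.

Farness (sum of distances to all others) for each node — Cal:24, Dee:17, Goran:22, Hiro:29, Iris:17, Nadia:22, Simone:16, Uma:24, Vikram:29.
The smallest farness is 16, for Simone, so Simone has the highest closeness.

Simone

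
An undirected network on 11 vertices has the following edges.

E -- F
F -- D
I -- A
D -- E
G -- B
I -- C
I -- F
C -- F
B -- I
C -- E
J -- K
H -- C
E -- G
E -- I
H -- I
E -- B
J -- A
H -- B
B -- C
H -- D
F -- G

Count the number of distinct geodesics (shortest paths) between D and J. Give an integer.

3

The shortest distance is 4. The length-4 paths are: D–E–I–A–J; D–H–I–A–J; D–F–I–A–J.
That gives 3 distinct shortest paths.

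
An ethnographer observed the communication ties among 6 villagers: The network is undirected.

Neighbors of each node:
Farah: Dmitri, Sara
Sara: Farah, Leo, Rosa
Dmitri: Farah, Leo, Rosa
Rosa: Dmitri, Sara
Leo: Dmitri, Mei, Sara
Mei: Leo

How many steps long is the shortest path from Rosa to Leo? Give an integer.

2

One shortest route is Rosa – Dmitri – Leo, which uses 2 edges, and Rosa and Leo are not directly tied, so nothing shorter exists. So d(Rosa,Leo) = 2.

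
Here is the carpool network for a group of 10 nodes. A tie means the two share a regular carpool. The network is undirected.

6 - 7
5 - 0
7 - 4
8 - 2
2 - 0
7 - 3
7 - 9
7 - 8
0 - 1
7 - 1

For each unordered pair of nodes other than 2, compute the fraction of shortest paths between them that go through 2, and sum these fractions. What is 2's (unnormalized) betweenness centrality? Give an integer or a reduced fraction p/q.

Pairs whose geodesics pass through 2 — 8–5: 1; 8–0: 1.
All other pairs contribute 0.
Summing the contributions gives betweenness(2) = 2.

2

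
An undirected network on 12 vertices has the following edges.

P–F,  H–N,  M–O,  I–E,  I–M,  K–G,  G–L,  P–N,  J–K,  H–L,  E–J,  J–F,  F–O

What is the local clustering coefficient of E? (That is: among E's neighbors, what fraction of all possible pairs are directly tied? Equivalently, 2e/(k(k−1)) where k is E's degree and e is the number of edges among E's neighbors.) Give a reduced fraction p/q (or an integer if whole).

E's neighbors: I and J (k = 2).
Possible neighbor pairs: C(2,2) = 1. Edges among them: none → e = 0.
Clustering(E) = 0/1.

0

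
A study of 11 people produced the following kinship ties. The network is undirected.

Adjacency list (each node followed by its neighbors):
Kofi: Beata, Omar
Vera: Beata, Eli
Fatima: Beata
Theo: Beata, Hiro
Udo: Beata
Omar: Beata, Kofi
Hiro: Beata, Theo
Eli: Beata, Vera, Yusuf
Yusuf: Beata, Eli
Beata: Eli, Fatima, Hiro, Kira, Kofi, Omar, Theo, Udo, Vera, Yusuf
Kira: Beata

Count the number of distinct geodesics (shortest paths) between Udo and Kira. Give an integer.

The shortest distance is 2, and the only length-2 path is Udo–Beata–Kira. So there is exactly 1 shortest path.

1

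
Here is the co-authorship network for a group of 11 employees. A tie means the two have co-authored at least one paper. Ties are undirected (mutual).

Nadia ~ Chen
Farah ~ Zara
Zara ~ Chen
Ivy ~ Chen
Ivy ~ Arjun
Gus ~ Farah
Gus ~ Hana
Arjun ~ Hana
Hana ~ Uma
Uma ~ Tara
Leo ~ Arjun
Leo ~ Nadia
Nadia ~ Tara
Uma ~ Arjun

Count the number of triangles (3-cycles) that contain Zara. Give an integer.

Zara's neighbors are Chen and Farah, but none of them are tied to each other, so no triangle contains Zara.

0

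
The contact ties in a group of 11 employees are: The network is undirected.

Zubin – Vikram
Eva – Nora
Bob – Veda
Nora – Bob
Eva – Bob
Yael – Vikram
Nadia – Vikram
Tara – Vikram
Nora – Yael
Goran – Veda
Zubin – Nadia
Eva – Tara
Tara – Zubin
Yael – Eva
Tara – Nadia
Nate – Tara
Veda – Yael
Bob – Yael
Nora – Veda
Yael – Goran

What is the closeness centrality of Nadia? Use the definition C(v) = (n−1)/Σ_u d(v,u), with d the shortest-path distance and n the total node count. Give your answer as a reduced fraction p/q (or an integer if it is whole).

10/21

Distances from Nadia: Bob:3, Eva:2, Goran:3, Nate:2, Nora:3, Tara:1, Veda:3, Vikram:1, Yael:2, Zubin:1. Sum = 21.
n = 11, so closeness = 10/21.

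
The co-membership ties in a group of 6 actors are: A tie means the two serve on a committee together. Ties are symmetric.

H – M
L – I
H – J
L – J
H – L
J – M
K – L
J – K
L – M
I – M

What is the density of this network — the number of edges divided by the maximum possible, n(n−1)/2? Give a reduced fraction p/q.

There are 10 edges and 6 nodes, so the maximum possible is C(6,2) = 15.
Density = 10/15 = 2/3.

2/3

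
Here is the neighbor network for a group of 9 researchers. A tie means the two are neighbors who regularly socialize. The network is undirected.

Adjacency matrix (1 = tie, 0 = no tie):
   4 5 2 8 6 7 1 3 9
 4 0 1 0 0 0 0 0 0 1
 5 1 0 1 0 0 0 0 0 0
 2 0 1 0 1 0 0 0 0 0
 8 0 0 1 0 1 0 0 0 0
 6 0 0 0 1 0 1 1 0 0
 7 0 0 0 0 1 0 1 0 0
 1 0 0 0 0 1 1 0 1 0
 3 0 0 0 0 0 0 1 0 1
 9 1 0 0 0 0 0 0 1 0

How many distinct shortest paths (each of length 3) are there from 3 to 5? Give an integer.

The shortest distance is 3, and the only length-3 path is 3–9–4–5. So there is exactly 1 shortest path.

1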